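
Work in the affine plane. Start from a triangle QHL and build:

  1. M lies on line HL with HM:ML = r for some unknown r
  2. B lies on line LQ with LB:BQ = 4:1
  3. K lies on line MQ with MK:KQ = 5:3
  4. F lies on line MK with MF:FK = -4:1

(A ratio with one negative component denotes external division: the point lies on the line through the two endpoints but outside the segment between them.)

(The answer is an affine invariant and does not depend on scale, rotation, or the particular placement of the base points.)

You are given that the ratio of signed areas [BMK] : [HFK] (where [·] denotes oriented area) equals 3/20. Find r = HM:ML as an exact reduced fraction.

Set Q = (0, 0), H = (1, 0), L = (0, 1); any affine frame gives the same invariant.
1. With HM:ML = r, write λ = r/(r+1) so M = H + λ·(L−H); M is affine-linear in λ
2. B lies on line LQ with LB:BQ = 4:1 ⇒ B = (0, 1/5)
3. K lies on line MQ with MK:KQ = 5:3 ⇒ K is an affine combination of earlier points and hence also affine-linear in λ
4. F lies on line MK with MF:FK = -4:1 ⇒ F is an affine combination of earlier points and hence also affine-linear in λ
Every point depending on M is an affine combination of M and λ-independent points, so each such coordinate is linear in λ; the λ² term in each signed area is a multiple of (L−H)×(L−H) = 0, so 2·[BMK] and 2·[HFK] are each linear in λ. Evaluating at λ=0 and λ=1:
  2·[BMK] = 1/8·λ − 1/8,   2·[HFK] = -5/24·λ
So [BMK]:[HFK] = (1/8·λ − 1/8) / (-5/24·λ). Setting this equal to 3/20:
  1/8·λ − 1/8 = 3/20·(-5/24·λ)  ⇒  λ = 4/5
Then r = λ/(1−λ) = (4/5)/(1/5) = 4. Check: with r = 4, M = (1/5, 4/5) and [BMK]:[HFK] = 3/20 as required.

r = 4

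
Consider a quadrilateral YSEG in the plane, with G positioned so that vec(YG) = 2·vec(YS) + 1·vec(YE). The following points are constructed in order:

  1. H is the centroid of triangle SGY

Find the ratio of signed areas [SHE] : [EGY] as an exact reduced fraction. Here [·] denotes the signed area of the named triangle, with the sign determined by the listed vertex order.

[SHE]:[EGY] = -1/6

Assign Y = (0, 0), S = (1, 0), E = (0, 1), G = (2, 1) — the answer is frame-independent, so this choice is without loss of generality.
1. H is the centroid of triangle SGY ⇒ H = (1, 1/3)
2·[SHE] = 1/3, 2·[EGY] = -2
[SHE]:[EGY] = 1/3:-2 = -1/6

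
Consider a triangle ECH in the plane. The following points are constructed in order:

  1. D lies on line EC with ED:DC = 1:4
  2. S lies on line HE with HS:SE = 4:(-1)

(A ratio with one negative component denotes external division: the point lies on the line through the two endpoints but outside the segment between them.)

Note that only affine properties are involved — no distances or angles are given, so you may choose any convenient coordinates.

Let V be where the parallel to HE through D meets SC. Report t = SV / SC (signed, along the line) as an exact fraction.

Assign E = (0, 0), C = (1, 0), H = (0, 1) — the answer is frame-independent, so this choice is without loss of generality.
1. D lies on line EC with ED:DC = 1:4 ⇒ D = (1/5, 0)
2. S lies on line HE with HS:SE = 4:(-1) ⇒ S = (0, -1/3)
through D parallel to HE: direction (0, -1); meets SC at V = (1/5, -4/15)
V = S + t·(C−S) with t = 1/5

t = 1/5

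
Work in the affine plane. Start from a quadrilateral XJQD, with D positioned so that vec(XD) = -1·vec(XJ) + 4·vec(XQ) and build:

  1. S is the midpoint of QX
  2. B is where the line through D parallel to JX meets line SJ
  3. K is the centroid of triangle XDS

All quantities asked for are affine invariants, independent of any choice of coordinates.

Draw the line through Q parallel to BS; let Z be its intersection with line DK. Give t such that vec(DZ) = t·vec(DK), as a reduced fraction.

t = 15/13

Assign X = (0, 0), J = (1, 0), Q = (0, 1), D = (-1, 4) — the answer is frame-independent, so this choice is without loss of generality.
1. S is the midpoint of QX ⇒ S = (0, 1/2)
2. B is where the line through D parallel to JX meets line SJ ⇒ B = (-7, 4)
3. K is the centroid of triangle XDS ⇒ K = (-1/3, 3/2)
through Q parallel to BS: direction (7, -7/2); meets DK at Z = (-3/13, 29/26)
Z = D + t·(K−D) with t = 15/13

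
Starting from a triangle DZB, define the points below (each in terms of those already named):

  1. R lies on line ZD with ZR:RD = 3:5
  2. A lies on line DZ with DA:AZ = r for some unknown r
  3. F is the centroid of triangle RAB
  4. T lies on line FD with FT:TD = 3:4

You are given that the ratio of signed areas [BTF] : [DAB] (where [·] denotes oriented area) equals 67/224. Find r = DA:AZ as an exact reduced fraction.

r = 4/3

Choose coordinates D = (0, 0), Z = (1, 0), B = (0, 1).
1. R lies on line ZD with ZR:RD = 3:5 ⇒ R = (5/8, 0)
2. With DA:AZ = r, write λ = r/(r+1) so A = D + λ·(Z−D); A is affine-linear in λ
3. F is the centroid of triangle RAB ⇒ F is an affine combination of earlier points and hence also affine-linear in λ
4. T lies on line FD with FT:TD = 3:4 ⇒ T is an affine combination of earlier points and hence also affine-linear in λ
Every point depending on A is an affine combination of A and λ-independent points, so each such coordinate is linear in λ; the λ² term in each signed area is a multiple of (Z−D)×(Z−D) = 0, so 2·[BTF] and 2·[DAB] are each linear in λ. Evaluating at λ=0 and λ=1:
  2·[BTF] = 1/7·λ + 5/56,   2·[DAB] = λ
So [BTF]:[DAB] = (1/7·λ + 5/56) / (λ). Setting this equal to 67/224:
  1/7·λ + 5/56 = 67/224·(λ)  ⇒  λ = 4/7
Then r = λ/(1−λ) = (4/7)/(3/7) = 4/3. Check: with r = 4/3, A = (4/7, 0) and [BTF]:[DAB] = 67/224 as required.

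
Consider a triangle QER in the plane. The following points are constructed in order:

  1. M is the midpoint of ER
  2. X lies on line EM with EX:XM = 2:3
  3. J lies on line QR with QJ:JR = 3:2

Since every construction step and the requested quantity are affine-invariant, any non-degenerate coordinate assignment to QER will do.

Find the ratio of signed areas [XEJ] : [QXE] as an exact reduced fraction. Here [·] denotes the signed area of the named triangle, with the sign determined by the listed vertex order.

Work in coordinates with Q = (0, 0), E = (1, 0), R = (0, 1).
1. M is the midpoint of ER ⇒ M = (1/2, 1/2)
2. X lies on line EM with EX:XM = 2:3 ⇒ X = (4/5, 1/5)
3. J lies on line QR with QJ:JR = 3:2 ⇒ J = (0, 3/5)
2·[XEJ] = -2/25, 2·[QXE] = -1/5
[XEJ]:[QXE] = -2/25:-1/5 = 2/5

[XEJ]:[QXE] = 2/5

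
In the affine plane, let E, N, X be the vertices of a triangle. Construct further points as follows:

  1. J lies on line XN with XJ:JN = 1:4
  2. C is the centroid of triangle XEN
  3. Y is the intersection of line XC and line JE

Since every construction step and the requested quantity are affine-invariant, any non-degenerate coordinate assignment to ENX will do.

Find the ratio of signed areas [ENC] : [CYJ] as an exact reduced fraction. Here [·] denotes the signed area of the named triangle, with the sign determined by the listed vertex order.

Work in coordinates with E = (0, 0), N = (1, 0), X = (0, 1).
1. J lies on line XN with XJ:JN = 1:4 ⇒ J = (1/5, 4/5)
2. C is the centroid of triangle XEN ⇒ C = (1/3, 1/3)
3. Y is the intersection of line XC and line JE ⇒ Y = (1/6, 2/3)
2·[ENC] = 1/3, 2·[CYJ] = -1/30
[ENC]:[CYJ] = 1/3:-1/30 = -10

[ENC]:[CYJ] = -10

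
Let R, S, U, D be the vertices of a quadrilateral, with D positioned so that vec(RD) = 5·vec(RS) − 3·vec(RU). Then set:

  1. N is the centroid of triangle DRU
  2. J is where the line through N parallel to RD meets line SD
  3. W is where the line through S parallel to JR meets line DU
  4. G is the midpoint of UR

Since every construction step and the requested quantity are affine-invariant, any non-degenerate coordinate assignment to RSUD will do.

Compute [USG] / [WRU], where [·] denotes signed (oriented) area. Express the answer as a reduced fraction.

Assign R = (0, 0), S = (1, 0), U = (0, 1), D = (5, -3) — the answer is frame-independent, so this choice is without loss of generality.
1. N is the centroid of triangle DRU ⇒ N = (5/3, -2/3)
2. J is where the line through N parallel to RD meets line SD ⇒ J = (25/9, -4/3)
3. W is where the line through S parallel to JR meets line DU ⇒ W = (13/8, -3/10)
4. G is the midpoint of UR ⇒ G = (0, 1/2)
2·[USG] = -1/2, 2·[WRU] = -13/8
[USG]:[WRU] = -1/2:-13/8 = 4/13

[USG]:[WRU] = 4/13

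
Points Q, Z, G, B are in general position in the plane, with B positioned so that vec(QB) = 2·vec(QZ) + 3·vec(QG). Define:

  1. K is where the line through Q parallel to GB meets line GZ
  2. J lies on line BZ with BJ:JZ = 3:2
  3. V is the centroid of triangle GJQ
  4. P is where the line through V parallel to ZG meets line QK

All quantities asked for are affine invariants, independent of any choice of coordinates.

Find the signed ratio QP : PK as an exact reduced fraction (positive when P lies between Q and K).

QP:PK = -6

Assign Q = (0, 0), Z = (1, 0), G = (0, 1), B = (2, 3) — the answer is frame-independent, so this choice is without loss of generality.
1. K is where the line through Q parallel to GB meets line GZ ⇒ K = (1/2, 1/2)
2. J lies on line BZ with BJ:JZ = 3:2 ⇒ J = (7/5, 6/5)
3. V is the centroid of triangle GJQ ⇒ V = (7/15, 11/15)
4. P is where the line through V parallel to ZG meets line QK ⇒ P = (3/5, 3/5)
P = Q + t·(K−Q) with t = 6/5, so QP:PK = t:(1−t) = 6/5:-1/5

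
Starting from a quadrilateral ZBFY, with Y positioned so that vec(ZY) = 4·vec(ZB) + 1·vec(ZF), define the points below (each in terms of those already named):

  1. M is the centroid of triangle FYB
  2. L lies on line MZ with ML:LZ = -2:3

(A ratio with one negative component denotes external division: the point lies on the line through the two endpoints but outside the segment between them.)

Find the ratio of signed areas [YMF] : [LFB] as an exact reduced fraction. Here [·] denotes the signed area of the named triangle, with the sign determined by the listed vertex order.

Assign Z = (0, 0), B = (1, 0), F = (0, 1), Y = (4, 1) — the answer is frame-independent, so this choice is without loss of generality.
1. M is the centroid of triangle FYB ⇒ M = (5/3, 2/3)
2. L lies on line MZ with ML:LZ = -2:3 ⇒ L = (5, 2)
2·[YMF] = -4/3, 2·[LFB] = 6
[YMF]:[LFB] = -4/3:6 = -2/9

[YMF]:[LFB] = -2/9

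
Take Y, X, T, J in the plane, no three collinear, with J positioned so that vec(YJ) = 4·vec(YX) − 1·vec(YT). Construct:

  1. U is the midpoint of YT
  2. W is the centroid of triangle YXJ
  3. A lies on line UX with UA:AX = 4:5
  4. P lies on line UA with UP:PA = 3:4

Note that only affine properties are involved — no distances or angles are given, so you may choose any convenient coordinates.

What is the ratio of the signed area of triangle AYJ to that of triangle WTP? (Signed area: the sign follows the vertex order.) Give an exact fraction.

[AYJ]:[WTP] = 196/93

Assign Y = (0, 0), X = (1, 0), T = (0, 1), J = (4, -1) — the answer is frame-independent, so this choice is without loss of generality.
1. U is the midpoint of YT ⇒ U = (0, 1/2)
2. W is the centroid of triangle YXJ ⇒ W = (5/3, -1/3)
3. A lies on line UX with UA:AX = 4:5 ⇒ A = (4/9, 5/18)
4. P lies on line UA with UP:PA = 3:4 ⇒ P = (4/21, 17/42)
2·[AYJ] = 14/9, 2·[WTP] = 31/42
[AYJ]:[WTP] = 14/9:31/42 = 196/93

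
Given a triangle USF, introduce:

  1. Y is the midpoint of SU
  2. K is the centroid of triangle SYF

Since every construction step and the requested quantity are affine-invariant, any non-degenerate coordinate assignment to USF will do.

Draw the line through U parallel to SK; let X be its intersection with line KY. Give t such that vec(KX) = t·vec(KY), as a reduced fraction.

t = 2

Assign U = (0, 0), S = (1, 0), F = (0, 1) — the answer is frame-independent, so this choice is without loss of generality.
1. Y is the midpoint of SU ⇒ Y = (1/2, 0)
2. K is the centroid of triangle SYF ⇒ K = (1/2, 1/3)
through U parallel to SK: direction (-1/2, 1/3); meets KY at X = (1/2, -1/3)
X = K + t·(Y−K) with t = 2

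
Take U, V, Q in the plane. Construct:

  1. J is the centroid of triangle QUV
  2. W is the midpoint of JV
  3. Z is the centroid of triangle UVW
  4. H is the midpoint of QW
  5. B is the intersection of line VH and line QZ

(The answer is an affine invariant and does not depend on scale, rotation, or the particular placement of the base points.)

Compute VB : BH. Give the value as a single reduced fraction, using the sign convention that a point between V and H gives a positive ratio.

Work in coordinates with U = (0, 0), V = (1, 0), Q = (0, 1).
1. J is the centroid of triangle QUV ⇒ J = (1/3, 1/3)
2. W is the midpoint of JV ⇒ W = (2/3, 1/6)
3. Z is the centroid of triangle UVW ⇒ Z = (5/9, 1/18)
4. H is the midpoint of QW ⇒ H = (1/3, 7/12)
5. B is the intersection of line VH and line QZ ⇒ B = (5/33, 49/66)
B = V + t·(H−V) with t = 14/11, so VB:BH = t:(1−t) = 14/11:-3/11

VB:BH = -14/3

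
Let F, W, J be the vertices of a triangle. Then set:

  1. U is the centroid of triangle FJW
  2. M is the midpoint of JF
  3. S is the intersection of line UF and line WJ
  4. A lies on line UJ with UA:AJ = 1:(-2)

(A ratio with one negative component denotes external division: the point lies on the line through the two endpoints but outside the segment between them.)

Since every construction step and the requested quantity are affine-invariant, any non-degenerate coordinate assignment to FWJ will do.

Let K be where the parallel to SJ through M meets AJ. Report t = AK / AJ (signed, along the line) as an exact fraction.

t = 1/4

Work in coordinates with F = (0, 0), W = (1, 0), J = (0, 1).
1. U is the centroid of triangle FJW ⇒ U = (1/3, 1/3)
2. M is the midpoint of JF ⇒ M = (0, 1/2)
3. S is the intersection of line UF and line WJ ⇒ S = (1/2, 1/2)
4. A lies on line UJ with UA:AJ = 1:(-2) ⇒ A = (2/3, -1/3)
through M parallel to SJ: direction (-1/2, 1/2); meets AJ at K = (1/2, 0)
K = A + t·(J−A) with t = 1/4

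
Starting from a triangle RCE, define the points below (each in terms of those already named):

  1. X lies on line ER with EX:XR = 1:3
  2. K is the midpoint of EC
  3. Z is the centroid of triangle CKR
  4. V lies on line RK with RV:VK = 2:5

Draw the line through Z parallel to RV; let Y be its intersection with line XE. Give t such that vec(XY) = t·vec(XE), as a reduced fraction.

t = -13/3

Choose coordinates R = (0, 0), C = (1, 0), E = (0, 1).
1. X lies on line ER with EX:XR = 1:3 ⇒ X = (0, 3/4)
2. K is the midpoint of EC ⇒ K = (1/2, 1/2)
3. Z is the centroid of triangle CKR ⇒ Z = (1/2, 1/6)
4. V lies on line RK with RV:VK = 2:5 ⇒ V = (1/7, 1/7)
through Z parallel to RV: direction (1/7, 1/7); meets XE at Y = (0, -1/3)
Y = X + t·(E−X) with t = -13/3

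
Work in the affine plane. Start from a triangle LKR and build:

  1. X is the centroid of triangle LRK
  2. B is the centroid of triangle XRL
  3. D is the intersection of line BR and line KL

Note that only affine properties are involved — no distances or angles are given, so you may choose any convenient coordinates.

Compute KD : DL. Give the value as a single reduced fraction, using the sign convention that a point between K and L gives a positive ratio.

Choose coordinates L = (0, 0), K = (1, 0), R = (0, 1).
1. X is the centroid of triangle LRK ⇒ X = (1/3, 1/3)
2. B is the centroid of triangle XRL ⇒ B = (1/9, 4/9)
3. D is the intersection of line BR and line KL ⇒ D = (1/5, 0)
D = K + t·(L−K) with t = 4/5, so KD:DL = t:(1−t) = 4/5:1/5

KD:DL = 4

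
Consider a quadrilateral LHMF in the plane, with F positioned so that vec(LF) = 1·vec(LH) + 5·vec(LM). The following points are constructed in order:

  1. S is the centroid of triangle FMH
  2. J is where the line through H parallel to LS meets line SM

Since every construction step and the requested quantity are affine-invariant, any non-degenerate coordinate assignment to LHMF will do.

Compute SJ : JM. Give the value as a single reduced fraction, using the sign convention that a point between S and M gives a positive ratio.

SJ:JM = -3/4

Choose coordinates L = (0, 0), H = (1, 0), M = (0, 1), F = (1, 5).
1. S is the centroid of triangle FMH ⇒ S = (2/3, 2)
2. J is where the line through H parallel to LS meets line SM ⇒ J = (8/3, 5)
J = S + t·(M−S) with t = -3, so SJ:JM = t:(1−t) = -3:4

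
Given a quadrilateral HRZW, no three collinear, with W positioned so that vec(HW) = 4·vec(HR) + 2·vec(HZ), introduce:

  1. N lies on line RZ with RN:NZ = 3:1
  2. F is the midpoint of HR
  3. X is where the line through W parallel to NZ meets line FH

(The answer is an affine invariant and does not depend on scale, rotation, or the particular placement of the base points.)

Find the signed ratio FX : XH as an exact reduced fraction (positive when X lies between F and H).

Choose coordinates H = (0, 0), R = (1, 0), Z = (0, 1), W = (4, 2).
1. N lies on line RZ with RN:NZ = 3:1 ⇒ N = (1/4, 3/4)
2. F is the midpoint of HR ⇒ F = (1/2, 0)
3. X is where the line through W parallel to NZ meets line FH ⇒ X = (6, 0)
X = F + t·(H−F) with t = -11, so FX:XH = t:(1−t) = -11:12

FX:XH = -11/12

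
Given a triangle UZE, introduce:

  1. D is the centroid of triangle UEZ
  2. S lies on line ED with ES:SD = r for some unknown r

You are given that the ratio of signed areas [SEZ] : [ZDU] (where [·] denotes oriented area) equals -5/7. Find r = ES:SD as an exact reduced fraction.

Work in coordinates with U = (0, 0), Z = (1, 0), E = (0, 1).
1. D is the centroid of triangle UEZ ⇒ D = (1/3, 1/3)
2. With ES:SD = r, write λ = r/(r+1) so S = E + λ·(D−E); S is affine-linear in λ
Every point depending on S is an affine combination of S and λ-independent points, so each such coordinate is linear in λ; the λ² term in each signed area is a multiple of (D−E)×(D−E) = 0, so 2·[SEZ] and 2·[ZDU] are each linear in λ. Evaluating at λ=0 and λ=1:
  2·[SEZ] = -1/3·λ,   2·[ZDU] = 1/3
So [SEZ]:[ZDU] = (-1/3·λ) / (1/3). Setting this equal to -5/7:
  -1/3·λ = -5/7·(1/3)  ⇒  λ = 5/7
Then r = λ/(1−λ) = (5/7)/(2/7) = 5/2. Check: with r = 5/2, S = (5/21, 11/21) and [SEZ]:[ZDU] = -5/7 as required.

r = 5/2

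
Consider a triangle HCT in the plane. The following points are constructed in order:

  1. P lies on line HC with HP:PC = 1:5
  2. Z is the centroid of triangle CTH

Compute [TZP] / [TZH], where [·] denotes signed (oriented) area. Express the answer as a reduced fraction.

Set H = (0, 0), C = (1, 0), T = (0, 1); any affine frame gives the same invariant.
1. P lies on line HC with HP:PC = 1:5 ⇒ P = (1/6, 0)
2. Z is the centroid of triangle CTH ⇒ Z = (1/3, 1/3)
2·[TZP] = -2/9, 2·[TZH] = -1/3
[TZP]:[TZH] = -2/9:-1/3 = 2/3

[TZP]:[TZH] = 2/3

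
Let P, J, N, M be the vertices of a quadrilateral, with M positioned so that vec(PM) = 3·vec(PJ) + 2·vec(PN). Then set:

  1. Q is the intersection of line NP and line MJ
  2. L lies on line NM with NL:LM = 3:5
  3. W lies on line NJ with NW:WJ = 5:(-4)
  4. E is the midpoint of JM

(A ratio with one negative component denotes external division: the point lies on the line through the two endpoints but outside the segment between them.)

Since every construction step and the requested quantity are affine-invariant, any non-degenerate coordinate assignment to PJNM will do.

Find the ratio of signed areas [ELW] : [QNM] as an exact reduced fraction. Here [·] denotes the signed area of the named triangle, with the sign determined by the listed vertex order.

[ELW]:[QNM] = -13/24

Work in coordinates with P = (0, 0), J = (1, 0), N = (0, 1), M = (3, 2).
1. Q is the intersection of line NP and line MJ ⇒ Q = (0, -1)
2. L lies on line NM with NL:LM = 3:5 ⇒ L = (9/8, 11/8)
3. W lies on line NJ with NW:WJ = 5:(-4) ⇒ W = (5, -4)
4. E is the midpoint of JM ⇒ E = (2, 1)
2·[ELW] = 13/4, 2·[QNM] = -6
[ELW]:[QNM] = 13/4:-6 = -13/24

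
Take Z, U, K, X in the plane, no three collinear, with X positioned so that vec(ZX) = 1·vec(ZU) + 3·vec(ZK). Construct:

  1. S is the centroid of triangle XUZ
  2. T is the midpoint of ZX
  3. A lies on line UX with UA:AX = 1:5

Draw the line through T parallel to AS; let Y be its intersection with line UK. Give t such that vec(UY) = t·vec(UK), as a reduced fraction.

t = -3/2

Set Z = (0, 0), U = (1, 0), K = (0, 1), X = (1, 3); any affine frame gives the same invariant.
1. S is the centroid of triangle XUZ ⇒ S = (2/3, 1)
2. T is the midpoint of ZX ⇒ T = (1/2, 3/2)
3. A lies on line UX with UA:AX = 1:5 ⇒ A = (1, 1/2)
through T parallel to AS: direction (-1/3, 1/2); meets UK at Y = (5/2, -3/2)
Y = U + t·(K−U) with t = -3/2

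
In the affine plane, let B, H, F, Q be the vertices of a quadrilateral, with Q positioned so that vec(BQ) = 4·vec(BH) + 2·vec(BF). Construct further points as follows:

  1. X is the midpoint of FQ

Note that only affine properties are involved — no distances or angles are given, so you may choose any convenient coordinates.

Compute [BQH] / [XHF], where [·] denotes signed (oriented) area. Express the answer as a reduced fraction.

[BQH]:[XHF] = 4/5

Work in coordinates with B = (0, 0), H = (1, 0), F = (0, 1), Q = (4, 2).
1. X is the midpoint of FQ ⇒ X = (2, 3/2)
2·[BQH] = -2, 2·[XHF] = -5/2
[BQH]:[XHF] = -2:-5/2 = 4/5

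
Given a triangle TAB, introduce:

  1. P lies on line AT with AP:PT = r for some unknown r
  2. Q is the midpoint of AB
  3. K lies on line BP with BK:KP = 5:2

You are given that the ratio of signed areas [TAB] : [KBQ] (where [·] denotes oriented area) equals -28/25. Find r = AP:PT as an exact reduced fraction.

r = -5/3

Assign T = (0, 0), A = (1, 0), B = (0, 1) — the answer is frame-independent, so this choice is without loss of generality.
1. With AP:PT = r, write λ = r/(r+1) so P = A + λ·(T−A); P is affine-linear in λ
2. Q is the midpoint of AB ⇒ Q = (1/2, 1/2)
3. K lies on line BP with BK:KP = 5:2 ⇒ K is an affine combination of earlier points and hence also affine-linear in λ
Every point depending on P is an affine combination of P and λ-independent points, so each such coordinate is linear in λ; the λ² term in each signed area is a multiple of (T−A)×(T−A) = 0, so 2·[TAB] and 2·[KBQ] are each linear in λ. Evaluating at λ=0 and λ=1:
  2·[TAB] = 1,   2·[KBQ] = -5/14·λ
So [TAB]:[KBQ] = (1) / (-5/14·λ). Setting this equal to -28/25:
  1 = -28/25·(-5/14·λ)  ⇒  λ = 5/2
Then r = λ/(1−λ) = (5/2)/(-3/2) = -5/3. Check: with r = -5/3, P = (-3/2, 0) and [TAB]:[KBQ] = -28/25 as required.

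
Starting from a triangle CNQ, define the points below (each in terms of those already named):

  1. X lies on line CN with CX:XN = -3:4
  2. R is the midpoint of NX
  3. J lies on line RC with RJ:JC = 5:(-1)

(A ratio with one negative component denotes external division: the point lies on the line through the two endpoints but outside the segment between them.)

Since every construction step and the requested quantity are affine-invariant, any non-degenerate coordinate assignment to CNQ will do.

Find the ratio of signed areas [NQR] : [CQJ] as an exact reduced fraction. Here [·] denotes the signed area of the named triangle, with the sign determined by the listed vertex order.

[NQR]:[CQJ] = -8

Set C = (0, 0), N = (1, 0), Q = (0, 1); any affine frame gives the same invariant.
1. X lies on line CN with CX:XN = -3:4 ⇒ X = (-3, 0)
2. R is the midpoint of NX ⇒ R = (-1, 0)
3. J lies on line RC with RJ:JC = 5:(-1) ⇒ J = (1/4, 0)
2·[NQR] = 2, 2·[CQJ] = -1/4
[NQR]:[CQJ] = 2:-1/4 = -8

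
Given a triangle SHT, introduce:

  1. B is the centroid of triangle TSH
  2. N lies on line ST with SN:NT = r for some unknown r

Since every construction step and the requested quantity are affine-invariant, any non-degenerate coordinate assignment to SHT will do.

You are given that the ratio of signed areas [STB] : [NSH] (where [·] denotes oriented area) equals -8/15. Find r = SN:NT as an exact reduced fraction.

Work in coordinates with S = (0, 0), H = (1, 0), T = (0, 1).
1. B is the centroid of triangle TSH ⇒ B = (1/3, 1/3)
2. With SN:NT = r, write λ = r/(r+1) so N = S + λ·(T−S); N is affine-linear in λ
Every point depending on N is an affine combination of N and λ-independent points, so each such coordinate is linear in λ; the λ² term in each signed area is a multiple of (T−S)×(T−S) = 0, so 2·[STB] and 2·[NSH] are each linear in λ. Evaluating at λ=0 and λ=1:
  2·[STB] = -1/3,   2·[NSH] = λ
So [STB]:[NSH] = (-1/3) / (λ). Setting this equal to -8/15:
  -1/3 = -8/15·(λ)  ⇒  λ = 5/8
Then r = λ/(1−λ) = (5/8)/(3/8) = 5/3. Check: with r = 5/3, N = (0, 5/8) and [STB]:[NSH] = -8/15 as required.

r = 5/3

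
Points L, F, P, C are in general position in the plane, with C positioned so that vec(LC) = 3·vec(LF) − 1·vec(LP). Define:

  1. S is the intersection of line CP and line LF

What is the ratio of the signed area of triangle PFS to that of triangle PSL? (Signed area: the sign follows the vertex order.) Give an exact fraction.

Assign L = (0, 0), F = (1, 0), P = (0, 1), C = (3, -1) — the answer is frame-independent, so this choice is without loss of generality.
1. S is the intersection of line CP and line LF ⇒ S = (3/2, 0)
2·[PFS] = 1/2, 2·[PSL] = -3/2
[PFS]:[PSL] = 1/2:-3/2 = -1/3

[PFS]:[PSL] = -1/3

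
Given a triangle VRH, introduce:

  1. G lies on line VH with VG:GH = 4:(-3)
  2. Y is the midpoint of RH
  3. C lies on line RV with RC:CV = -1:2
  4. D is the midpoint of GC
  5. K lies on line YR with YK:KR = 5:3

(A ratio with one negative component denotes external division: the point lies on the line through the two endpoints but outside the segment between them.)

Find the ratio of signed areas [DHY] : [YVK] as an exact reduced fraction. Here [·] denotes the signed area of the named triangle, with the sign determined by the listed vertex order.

[DHY]:[YVK] = 16/5

Assign V = (0, 0), R = (1, 0), H = (0, 1) — the answer is frame-independent, so this choice is without loss of generality.
1. G lies on line VH with VG:GH = 4:(-3) ⇒ G = (0, 4)
2. Y is the midpoint of RH ⇒ Y = (1/2, 1/2)
3. C lies on line RV with RC:CV = -1:2 ⇒ C = (2, 0)
4. D is the midpoint of GC ⇒ D = (1, 2)
5. K lies on line YR with YK:KR = 5:3 ⇒ K = (13/16, 3/16)
2·[DHY] = 1, 2·[YVK] = 5/16
[DHY]:[YVK] = 1:5/16 = 16/5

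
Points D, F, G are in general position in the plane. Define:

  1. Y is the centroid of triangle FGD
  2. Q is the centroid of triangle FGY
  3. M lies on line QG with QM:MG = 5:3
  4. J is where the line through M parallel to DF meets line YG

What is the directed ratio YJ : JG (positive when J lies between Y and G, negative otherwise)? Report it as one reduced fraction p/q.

YJ:JG = 11/5

Work in coordinates with D = (0, 0), F = (1, 0), G = (0, 1).
1. Y is the centroid of triangle FGD ⇒ Y = (1/3, 1/3)
2. Q is the centroid of triangle FGY ⇒ Q = (4/9, 4/9)
3. M lies on line QG with QM:MG = 5:3 ⇒ M = (1/6, 19/24)
4. J is where the line through M parallel to DF meets line YG ⇒ J = (5/48, 19/24)
J = Y + t·(G−Y) with t = 11/16, so YJ:JG = t:(1−t) = 11/16:5/16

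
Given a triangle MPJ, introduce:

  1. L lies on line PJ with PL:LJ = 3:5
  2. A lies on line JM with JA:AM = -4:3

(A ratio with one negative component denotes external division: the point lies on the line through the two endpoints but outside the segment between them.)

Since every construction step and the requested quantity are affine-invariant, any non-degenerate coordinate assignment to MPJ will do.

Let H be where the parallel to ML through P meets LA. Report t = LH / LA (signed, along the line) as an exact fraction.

t = 1/5

Choose coordinates M = (0, 0), P = (1, 0), J = (0, 1).
1. L lies on line PJ with PL:LJ = 3:5 ⇒ L = (5/8, 3/8)
2. A lies on line JM with JA:AM = -4:3 ⇒ A = (0, -3)
through P parallel to ML: direction (5/8, 3/8); meets LA at H = (1/2, -3/10)
H = L + t·(A−L) with t = 1/5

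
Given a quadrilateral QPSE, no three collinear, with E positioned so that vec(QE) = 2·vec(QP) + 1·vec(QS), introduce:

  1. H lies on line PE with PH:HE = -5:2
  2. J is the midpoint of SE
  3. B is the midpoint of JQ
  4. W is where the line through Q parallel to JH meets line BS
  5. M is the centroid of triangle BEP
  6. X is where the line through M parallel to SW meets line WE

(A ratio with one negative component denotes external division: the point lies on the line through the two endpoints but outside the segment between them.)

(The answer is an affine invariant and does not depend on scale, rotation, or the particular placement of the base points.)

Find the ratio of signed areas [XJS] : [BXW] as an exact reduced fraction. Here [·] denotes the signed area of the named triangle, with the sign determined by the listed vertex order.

[XJS]:[BXW] = -10/3

Set Q = (0, 0), P = (1, 0), S = (0, 1), E = (2, 1); any affine frame gives the same invariant.
1. H lies on line PE with PH:HE = -5:2 ⇒ H = (8/3, 5/3)
2. J is the midpoint of SE ⇒ J = (1, 1)
3. B is the midpoint of JQ ⇒ B = (1/2, 1/2)
4. W is where the line through Q parallel to JH meets line BS ⇒ W = (5/7, 2/7)
5. M is the centroid of triangle BEP ⇒ M = (7/6, 1/2)
6. X is where the line through M parallel to SW meets line WE ⇒ X = (8/7, 11/21)
2·[XJS] = 10/21, 2·[BXW] = -1/7
[XJS]:[BXW] = 10/21:-1/7 = -10/3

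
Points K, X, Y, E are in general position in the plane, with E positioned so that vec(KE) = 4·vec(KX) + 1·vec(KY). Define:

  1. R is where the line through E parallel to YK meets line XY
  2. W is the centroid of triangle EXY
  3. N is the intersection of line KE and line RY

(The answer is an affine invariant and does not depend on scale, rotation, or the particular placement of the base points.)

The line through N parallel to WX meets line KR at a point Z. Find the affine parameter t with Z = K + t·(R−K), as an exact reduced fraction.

Assign K = (0, 0), X = (1, 0), Y = (0, 1), E = (4, 1) — the answer is frame-independent, so this choice is without loss of generality.
1. R is where the line through E parallel to YK meets line XY ⇒ R = (4, -3)
2. W is the centroid of triangle EXY ⇒ W = (5/3, 2/3)
3. N is the intersection of line KE and line RY ⇒ N = (4/5, 1/5)
through N parallel to WX: direction (-2/3, -2/3); meets KR at Z = (12/35, -9/35)
Z = K + t·(R−K) with t = 3/35

t = 3/35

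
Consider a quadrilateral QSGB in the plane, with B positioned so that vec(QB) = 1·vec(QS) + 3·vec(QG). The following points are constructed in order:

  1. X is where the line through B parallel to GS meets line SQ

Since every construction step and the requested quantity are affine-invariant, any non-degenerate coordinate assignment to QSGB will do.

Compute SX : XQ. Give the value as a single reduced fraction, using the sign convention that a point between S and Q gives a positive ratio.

SX:XQ = -3/4

Set Q = (0, 0), S = (1, 0), G = (0, 1), B = (1, 3); any affine frame gives the same invariant.
1. X is where the line through B parallel to GS meets line SQ ⇒ X = (4, 0)
X = S + t·(Q−S) with t = -3, so SX:XQ = t:(1−t) = -3:4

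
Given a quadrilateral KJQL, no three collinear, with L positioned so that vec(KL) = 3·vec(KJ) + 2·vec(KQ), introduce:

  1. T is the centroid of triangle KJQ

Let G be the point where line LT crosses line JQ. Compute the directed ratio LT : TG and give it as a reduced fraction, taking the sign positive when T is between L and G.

Choose coordinates K = (0, 0), J = (1, 0), Q = (0, 1), L = (3, 2).
1. T is the centroid of triangle KJQ ⇒ T = (1/3, 1/3)
line LT meets JQ at G = (7/13, 6/13)
T = L + t·(G−L) with t = 13/12, so LT:TG = 13/12:-1/12

LT:TG = -13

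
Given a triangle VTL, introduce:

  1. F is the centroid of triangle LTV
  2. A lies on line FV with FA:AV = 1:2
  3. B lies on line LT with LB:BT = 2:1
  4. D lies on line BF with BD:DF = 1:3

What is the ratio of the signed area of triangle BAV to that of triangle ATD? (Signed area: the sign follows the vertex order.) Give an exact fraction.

[BAV]:[ATD] = 4/9

Choose coordinates V = (0, 0), T = (1, 0), L = (0, 1).
1. F is the centroid of triangle LTV ⇒ F = (1/3, 1/3)
2. A lies on line FV with FA:AV = 1:2 ⇒ A = (2/9, 2/9)
3. B lies on line LT with LB:BT = 2:1 ⇒ B = (2/3, 1/3)
4. D lies on line BF with BD:DF = 1:3 ⇒ D = (7/12, 1/3)
2·[BAV] = 2/27, 2·[ATD] = 1/6
[BAV]:[ATD] = 2/27:1/6 = 4/9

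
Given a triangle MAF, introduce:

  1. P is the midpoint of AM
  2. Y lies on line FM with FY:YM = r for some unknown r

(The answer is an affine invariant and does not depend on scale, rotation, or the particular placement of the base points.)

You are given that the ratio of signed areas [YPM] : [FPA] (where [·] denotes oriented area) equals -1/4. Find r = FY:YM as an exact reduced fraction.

Choose coordinates M = (0, 0), A = (1, 0), F = (0, 1).
1. P is the midpoint of AM ⇒ P = (1/2, 0)
2. With FY:YM = r, write λ = r/(r+1) so Y = F + λ·(M−F); Y is affine-linear in λ
Every point depending on Y is an affine combination of Y and λ-independent points, so each such coordinate is linear in λ; the λ² term in each signed area is a multiple of (M−F)×(M−F) = 0, so 2·[YPM] and 2·[FPA] are each linear in λ. Evaluating at λ=0 and λ=1:
  2·[YPM] = 1/2·λ − 1/2,   2·[FPA] = 1/2
So [YPM]:[FPA] = (1/2·λ − 1/2) / (1/2). Setting this equal to -1/4:
  1/2·λ − 1/2 = -1/4·(1/2)  ⇒  λ = 3/4
Then r = λ/(1−λ) = (3/4)/(1/4) = 3. Check: with r = 3, Y = (0, 1/4) and [YPM]:[FPA] = -1/4 as required.

r = 3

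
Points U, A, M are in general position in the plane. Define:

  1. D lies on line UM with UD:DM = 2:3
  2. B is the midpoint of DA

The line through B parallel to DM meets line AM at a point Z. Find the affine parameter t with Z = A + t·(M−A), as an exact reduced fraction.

t = 1/2

Assign U = (0, 0), A = (1, 0), M = (0, 1) — the answer is frame-independent, so this choice is without loss of generality.
1. D lies on line UM with UD:DM = 2:3 ⇒ D = (0, 2/5)
2. B is the midpoint of DA ⇒ B = (1/2, 1/5)
through B parallel to DM: direction (0, 3/5); meets AM at Z = (1/2, 1/2)
Z = A + t·(M−A) with t = 1/2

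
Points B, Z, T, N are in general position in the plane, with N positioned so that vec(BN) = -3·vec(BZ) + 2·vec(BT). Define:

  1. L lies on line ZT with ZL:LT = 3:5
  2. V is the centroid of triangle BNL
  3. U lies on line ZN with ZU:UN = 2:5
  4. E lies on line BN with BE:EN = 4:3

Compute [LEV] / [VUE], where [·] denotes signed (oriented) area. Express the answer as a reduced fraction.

Choose coordinates B = (0, 0), Z = (1, 0), T = (0, 1), N = (-3, 2).
1. L lies on line ZT with ZL:LT = 3:5 ⇒ L = (5/8, 3/8)
2. V is the centroid of triangle BNL ⇒ V = (-19/24, 19/24)
3. U lies on line ZN with ZU:UN = 2:5 ⇒ U = (-1/7, 4/7)
4. E lies on line BN with BE:EN = 4:3 ⇒ E = (-12/7, 8/7)
2·[LEV] = 19/168, 2·[VUE] = 29/1176
[LEV]:[VUE] = 19/168:29/1176 = 133/29

[LEV]:[VUE] = 133/29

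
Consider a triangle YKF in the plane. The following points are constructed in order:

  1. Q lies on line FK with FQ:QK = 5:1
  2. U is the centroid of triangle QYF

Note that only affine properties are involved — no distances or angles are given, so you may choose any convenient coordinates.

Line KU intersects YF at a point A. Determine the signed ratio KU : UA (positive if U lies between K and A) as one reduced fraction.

KU:UA = 13/5

Choose coordinates Y = (0, 0), K = (1, 0), F = (0, 1).
1. Q lies on line FK with FQ:QK = 5:1 ⇒ Q = (5/6, 1/6)
2. U is the centroid of triangle QYF ⇒ U = (5/18, 7/18)
line KU meets YF at A = (0, 7/13)
U = K + t·(A−K) with t = 13/18, so KU:UA = 13/18:5/18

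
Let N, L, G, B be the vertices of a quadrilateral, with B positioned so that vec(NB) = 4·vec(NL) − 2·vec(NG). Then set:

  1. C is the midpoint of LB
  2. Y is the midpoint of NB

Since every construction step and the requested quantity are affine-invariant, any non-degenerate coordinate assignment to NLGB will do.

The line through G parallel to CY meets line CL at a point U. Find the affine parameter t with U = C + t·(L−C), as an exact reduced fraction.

t = 2

Work in coordinates with N = (0, 0), L = (1, 0), G = (0, 1), B = (4, -2).
1. C is the midpoint of LB ⇒ C = (5/2, -1)
2. Y is the midpoint of NB ⇒ Y = (2, -1)
through G parallel to CY: direction (-1/2, 0); meets CL at U = (-1/2, 1)
U = C + t·(L−C) with t = 2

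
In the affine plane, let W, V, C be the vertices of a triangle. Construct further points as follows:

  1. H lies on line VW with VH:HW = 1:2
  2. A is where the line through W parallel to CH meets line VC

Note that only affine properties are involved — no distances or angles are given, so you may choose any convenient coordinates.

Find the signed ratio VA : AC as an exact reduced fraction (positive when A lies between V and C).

Set W = (0, 0), V = (1, 0), C = (0, 1); any affine frame gives the same invariant.
1. H lies on line VW with VH:HW = 1:2 ⇒ H = (2/3, 0)
2. A is where the line through W parallel to CH meets line VC ⇒ A = (-2, 3)
A = V + t·(C−V) with t = 3, so VA:AC = t:(1−t) = 3:-2

VA:AC = -3/2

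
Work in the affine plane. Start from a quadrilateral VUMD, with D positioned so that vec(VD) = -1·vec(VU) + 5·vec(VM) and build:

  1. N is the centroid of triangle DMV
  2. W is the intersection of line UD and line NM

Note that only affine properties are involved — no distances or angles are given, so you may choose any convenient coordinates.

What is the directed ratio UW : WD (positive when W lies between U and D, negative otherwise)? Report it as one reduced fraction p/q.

Set V = (0, 0), U = (1, 0), M = (0, 1), D = (-1, 5); any affine frame gives the same invariant.
1. N is the centroid of triangle DMV ⇒ N = (-1/3, 2)
2. W is the intersection of line UD and line NM ⇒ W = (-3, 10)
W = U + t·(D−U) with t = 2, so UW:WD = t:(1−t) = 2:-1

UW:WD = -2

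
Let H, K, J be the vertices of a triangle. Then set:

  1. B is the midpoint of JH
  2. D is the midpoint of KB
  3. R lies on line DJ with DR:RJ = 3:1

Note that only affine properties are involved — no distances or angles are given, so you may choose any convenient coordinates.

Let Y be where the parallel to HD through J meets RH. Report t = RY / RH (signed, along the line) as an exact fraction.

Work in coordinates with H = (0, 0), K = (1, 0), J = (0, 1).
1. B is the midpoint of JH ⇒ B = (0, 1/2)
2. D is the midpoint of KB ⇒ D = (1/2, 1/4)
3. R lies on line DJ with DR:RJ = 3:1 ⇒ R = (1/8, 13/16)
through J parallel to HD: direction (1/2, 1/4); meets RH at Y = (1/6, 13/12)
Y = R + t·(H−R) with t = -1/3

t = -1/3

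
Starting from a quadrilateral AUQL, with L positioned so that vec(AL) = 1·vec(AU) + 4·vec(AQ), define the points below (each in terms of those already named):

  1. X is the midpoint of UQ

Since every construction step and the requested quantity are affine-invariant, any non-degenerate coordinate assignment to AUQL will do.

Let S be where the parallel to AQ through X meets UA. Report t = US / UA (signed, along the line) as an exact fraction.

Work in coordinates with A = (0, 0), U = (1, 0), Q = (0, 1), L = (1, 4).
1. X is the midpoint of UQ ⇒ X = (1/2, 1/2)
through X parallel to AQ: direction (0, 1); meets UA at S = (1/2, 0)
S = U + t·(A−U) with t = 1/2

t = 1/2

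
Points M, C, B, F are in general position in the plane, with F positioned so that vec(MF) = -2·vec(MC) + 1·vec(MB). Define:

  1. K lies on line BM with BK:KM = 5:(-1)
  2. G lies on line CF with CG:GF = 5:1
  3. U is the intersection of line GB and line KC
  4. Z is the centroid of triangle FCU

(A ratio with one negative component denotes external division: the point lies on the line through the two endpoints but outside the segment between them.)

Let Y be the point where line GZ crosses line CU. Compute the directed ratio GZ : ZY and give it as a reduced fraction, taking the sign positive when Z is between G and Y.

GZ:ZY = 3/2

Set M = (0, 0), C = (1, 0), B = (0, 1), F = (-2, 1); any affine frame gives the same invariant.
1. K lies on line BM with BK:KM = 5:(-1) ⇒ K = (0, -1/4)
2. G lies on line CF with CG:GF = 5:1 ⇒ G = (-3/2, 5/6)
3. U is the intersection of line GB and line KC ⇒ U = (9, 2)
4. Z is the centroid of triangle FCU ⇒ Z = (8/3, 1)
line GZ meets CU at Y = (49/9, 10/9)
Z = G + t·(Y−G) with t = 3/5, so GZ:ZY = 3/5:2/5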